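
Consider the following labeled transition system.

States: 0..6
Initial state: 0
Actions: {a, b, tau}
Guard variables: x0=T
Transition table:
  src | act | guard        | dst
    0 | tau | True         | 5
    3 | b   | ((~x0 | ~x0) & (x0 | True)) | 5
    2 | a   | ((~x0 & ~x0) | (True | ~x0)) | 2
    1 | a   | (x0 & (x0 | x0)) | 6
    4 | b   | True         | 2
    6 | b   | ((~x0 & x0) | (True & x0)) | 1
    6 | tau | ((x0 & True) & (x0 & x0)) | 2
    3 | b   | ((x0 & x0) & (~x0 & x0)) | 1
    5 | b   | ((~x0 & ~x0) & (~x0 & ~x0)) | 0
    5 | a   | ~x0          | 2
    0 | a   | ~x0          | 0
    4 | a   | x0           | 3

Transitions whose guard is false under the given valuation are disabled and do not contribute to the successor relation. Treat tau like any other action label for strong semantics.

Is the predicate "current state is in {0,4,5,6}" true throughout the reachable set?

Answer: INVARIANT HOLDS

Analysis:
Safe = {0,4,5,6}
Reach set: {0,5}
  0: ✓
  5: ✓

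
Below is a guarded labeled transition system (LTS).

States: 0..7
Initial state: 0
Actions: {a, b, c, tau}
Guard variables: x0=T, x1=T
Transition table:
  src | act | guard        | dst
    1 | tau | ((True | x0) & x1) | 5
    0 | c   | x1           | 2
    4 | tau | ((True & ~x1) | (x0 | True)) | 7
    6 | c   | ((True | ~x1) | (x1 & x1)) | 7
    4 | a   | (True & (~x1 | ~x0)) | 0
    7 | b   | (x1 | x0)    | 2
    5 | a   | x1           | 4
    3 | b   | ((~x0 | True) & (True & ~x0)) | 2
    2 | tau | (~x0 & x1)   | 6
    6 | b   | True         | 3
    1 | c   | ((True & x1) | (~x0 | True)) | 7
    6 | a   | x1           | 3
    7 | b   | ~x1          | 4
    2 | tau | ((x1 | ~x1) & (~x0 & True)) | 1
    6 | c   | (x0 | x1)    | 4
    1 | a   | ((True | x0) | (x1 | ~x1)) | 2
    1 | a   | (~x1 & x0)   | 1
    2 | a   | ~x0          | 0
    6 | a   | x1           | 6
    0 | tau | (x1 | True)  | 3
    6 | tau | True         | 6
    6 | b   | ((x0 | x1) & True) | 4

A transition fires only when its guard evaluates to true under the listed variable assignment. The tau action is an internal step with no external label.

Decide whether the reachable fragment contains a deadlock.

Answer: DEADLOCK at state 2

Working:
Reachable = {0,2,3}
  0: c→2  tau→3  [deg 2]
  2: ∅  [deadlock]
  3: ∅  [deadlock]
witness 2: c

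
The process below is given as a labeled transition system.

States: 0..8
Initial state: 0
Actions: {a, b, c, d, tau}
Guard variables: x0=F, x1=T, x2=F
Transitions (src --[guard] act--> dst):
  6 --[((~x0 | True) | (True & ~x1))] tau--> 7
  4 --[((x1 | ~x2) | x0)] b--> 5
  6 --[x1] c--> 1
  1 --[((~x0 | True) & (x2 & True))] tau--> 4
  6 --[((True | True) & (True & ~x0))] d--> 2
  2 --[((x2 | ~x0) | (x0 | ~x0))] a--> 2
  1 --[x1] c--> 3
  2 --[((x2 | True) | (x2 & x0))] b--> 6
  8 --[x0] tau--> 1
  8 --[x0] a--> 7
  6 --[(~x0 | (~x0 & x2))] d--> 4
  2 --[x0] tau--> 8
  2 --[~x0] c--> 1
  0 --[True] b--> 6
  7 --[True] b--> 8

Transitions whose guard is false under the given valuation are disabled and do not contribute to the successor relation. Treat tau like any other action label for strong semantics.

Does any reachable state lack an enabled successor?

Answer: DEADLOCK at state 3

Working:
Reach set: {0,1,2,3,4,5,6,7,8}
  0: b→6  [1 exit(s)]
  1: c→3  [1 exit(s)]
  2: a→2  b→6  c→1  [3 exit(s)]
  3: ∅  [deadlock]
  4: b→5  [1 exit(s)]
  5: ∅  [deadlock]
  6: c→1  d→2  d→4  tau→7  [4 exit(s)]
  7: b→8  [1 exit(s)]
  8: ∅  [deadlock]
Path to 3: b·c·c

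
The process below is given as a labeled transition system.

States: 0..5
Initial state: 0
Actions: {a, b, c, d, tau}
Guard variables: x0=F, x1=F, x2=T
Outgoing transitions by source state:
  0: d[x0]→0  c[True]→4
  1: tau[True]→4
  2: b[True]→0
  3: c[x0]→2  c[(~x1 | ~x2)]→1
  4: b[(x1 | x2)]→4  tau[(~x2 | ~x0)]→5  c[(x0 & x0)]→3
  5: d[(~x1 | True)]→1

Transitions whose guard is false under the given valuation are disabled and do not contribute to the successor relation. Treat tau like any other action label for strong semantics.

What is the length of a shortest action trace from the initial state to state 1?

Breadth-first toward 1:
  depth 0: {0}
  depth 1: {4}
  depth 2: {5}
  depth 3: {1}
1 enters at depth 3; path c·tau·d

Answer: 3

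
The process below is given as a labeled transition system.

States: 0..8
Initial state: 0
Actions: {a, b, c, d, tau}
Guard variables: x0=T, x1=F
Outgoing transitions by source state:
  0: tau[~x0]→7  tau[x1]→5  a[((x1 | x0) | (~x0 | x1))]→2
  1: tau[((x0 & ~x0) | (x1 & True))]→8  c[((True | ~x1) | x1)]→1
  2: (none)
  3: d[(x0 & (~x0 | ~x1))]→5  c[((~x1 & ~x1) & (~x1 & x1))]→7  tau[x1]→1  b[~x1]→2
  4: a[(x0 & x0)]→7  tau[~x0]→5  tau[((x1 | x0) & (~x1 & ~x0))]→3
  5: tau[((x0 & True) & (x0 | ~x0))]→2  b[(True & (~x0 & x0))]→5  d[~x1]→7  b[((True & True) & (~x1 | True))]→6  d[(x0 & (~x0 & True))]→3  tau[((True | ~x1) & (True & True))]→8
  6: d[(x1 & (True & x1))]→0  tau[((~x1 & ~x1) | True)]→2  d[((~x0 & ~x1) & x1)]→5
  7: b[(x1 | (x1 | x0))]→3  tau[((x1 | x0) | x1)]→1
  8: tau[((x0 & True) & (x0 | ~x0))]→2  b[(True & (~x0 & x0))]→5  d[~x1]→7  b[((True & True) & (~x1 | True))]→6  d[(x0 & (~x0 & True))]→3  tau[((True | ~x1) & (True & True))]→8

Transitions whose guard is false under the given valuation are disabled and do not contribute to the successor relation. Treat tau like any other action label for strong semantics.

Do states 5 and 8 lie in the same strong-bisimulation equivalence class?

Refine partition for ~:
  π0 = {{0,1,2,3,4,5,6,7,8}}
  π1 = {{0,4},{1},{2},{3},{5,8},{6},{7}}
  π2 = {{0},{1},{2},{3},{4},{5,8},{6},{7}}
8 equivalence class(es) (converged in 3)
class of 5: {5,8}; class of 8: {5,8}

Answer: BISIMILAR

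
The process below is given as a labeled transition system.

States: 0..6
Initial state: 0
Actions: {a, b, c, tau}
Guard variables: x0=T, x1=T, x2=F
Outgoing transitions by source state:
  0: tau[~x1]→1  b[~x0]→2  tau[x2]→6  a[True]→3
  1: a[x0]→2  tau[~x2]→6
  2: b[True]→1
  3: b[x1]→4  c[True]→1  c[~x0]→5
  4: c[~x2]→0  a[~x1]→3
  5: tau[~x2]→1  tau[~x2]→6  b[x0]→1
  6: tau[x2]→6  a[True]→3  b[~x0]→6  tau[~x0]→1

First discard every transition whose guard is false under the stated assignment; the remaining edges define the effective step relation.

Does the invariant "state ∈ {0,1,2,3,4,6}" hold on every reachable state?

Inv-set: {0,1,2,3,4,6}
R = {0,1,2,3,4,6}
  0: safe
  1: safe
  2: safe
  3: safe
  4: safe
  6: safe

Answer: INVARIANT HOLDS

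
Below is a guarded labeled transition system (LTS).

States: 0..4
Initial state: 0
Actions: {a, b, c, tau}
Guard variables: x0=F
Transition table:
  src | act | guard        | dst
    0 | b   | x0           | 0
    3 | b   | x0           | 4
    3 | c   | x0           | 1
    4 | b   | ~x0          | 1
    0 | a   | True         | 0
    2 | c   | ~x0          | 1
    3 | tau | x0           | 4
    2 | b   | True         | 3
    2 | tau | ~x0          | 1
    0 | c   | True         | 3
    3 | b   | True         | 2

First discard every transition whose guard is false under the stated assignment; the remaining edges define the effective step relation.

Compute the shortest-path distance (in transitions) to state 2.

BFS to 2:
  depth 0: {0}
  depth 1: {3}
  depth 2: {2}
first hit 2 at d=2 via c·b

Answer: 2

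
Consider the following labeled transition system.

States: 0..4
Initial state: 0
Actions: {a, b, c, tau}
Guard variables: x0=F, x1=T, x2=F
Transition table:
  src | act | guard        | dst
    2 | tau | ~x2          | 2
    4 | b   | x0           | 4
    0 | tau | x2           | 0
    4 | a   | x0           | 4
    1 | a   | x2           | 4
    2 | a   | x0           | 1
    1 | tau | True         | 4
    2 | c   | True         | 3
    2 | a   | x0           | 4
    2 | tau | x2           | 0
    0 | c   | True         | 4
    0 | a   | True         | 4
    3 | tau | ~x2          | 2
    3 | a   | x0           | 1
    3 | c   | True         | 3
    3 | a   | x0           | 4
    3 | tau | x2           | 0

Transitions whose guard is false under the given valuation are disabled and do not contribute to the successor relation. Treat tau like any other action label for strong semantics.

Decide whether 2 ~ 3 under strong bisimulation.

Answer: BISIMILAR

Analysis:
Bisimulation quotient by refinement:
  round 0: {{0,1,2,3,4}}
  round 1: {{0},{1},{2,3},{4}}
stable after 2 split(s): 4 block(s)
2∈{2,3}, 3∈{2,3}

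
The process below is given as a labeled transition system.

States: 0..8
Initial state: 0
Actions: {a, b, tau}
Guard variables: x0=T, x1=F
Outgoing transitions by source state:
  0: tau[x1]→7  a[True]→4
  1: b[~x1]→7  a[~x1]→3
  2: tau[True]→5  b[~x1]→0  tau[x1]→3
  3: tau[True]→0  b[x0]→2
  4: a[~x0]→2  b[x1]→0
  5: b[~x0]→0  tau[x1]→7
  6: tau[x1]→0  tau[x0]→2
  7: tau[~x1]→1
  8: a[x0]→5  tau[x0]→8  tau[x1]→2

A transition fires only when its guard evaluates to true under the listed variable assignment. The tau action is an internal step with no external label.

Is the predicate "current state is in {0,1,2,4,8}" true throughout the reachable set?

Safe = {0,1,2,4,8}
R = {0,4}
  0: ✓
  4: ✓

Answer: INVARIANT HOLDS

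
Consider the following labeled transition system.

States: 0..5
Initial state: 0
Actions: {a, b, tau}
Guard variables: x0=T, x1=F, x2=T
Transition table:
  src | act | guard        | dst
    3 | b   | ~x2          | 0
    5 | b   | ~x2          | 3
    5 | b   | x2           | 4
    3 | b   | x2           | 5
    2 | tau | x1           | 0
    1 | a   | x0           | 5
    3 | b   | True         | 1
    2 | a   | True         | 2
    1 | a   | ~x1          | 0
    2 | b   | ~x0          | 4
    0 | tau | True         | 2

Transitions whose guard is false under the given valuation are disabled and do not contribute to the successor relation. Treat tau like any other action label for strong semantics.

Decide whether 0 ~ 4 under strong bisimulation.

Bisimulation quotient by refinement:
  P[0] = {{0,1,2,3,4,5}}
  P[1] = {{0},{1,2},{3,5},{4}}
  P[2] = {{0},{1},{2},{3},{4},{5}}
Fixed point at round 3; 6 class(es).
0∈{0}, 4∈{4}

Answer: NOT BISIMILAR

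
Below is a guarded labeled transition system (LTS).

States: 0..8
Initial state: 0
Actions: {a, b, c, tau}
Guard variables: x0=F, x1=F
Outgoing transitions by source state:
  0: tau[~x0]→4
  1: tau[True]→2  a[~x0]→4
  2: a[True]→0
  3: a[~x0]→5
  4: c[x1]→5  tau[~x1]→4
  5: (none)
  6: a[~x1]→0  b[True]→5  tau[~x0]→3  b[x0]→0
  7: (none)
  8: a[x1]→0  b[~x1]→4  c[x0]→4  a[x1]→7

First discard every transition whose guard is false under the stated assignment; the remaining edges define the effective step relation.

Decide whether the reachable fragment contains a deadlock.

Answer: DEADLOCK-FREE

Working:
Reach set: {0,4}
  0: tau→4  [1 out]
  4: tau→4  [1 out]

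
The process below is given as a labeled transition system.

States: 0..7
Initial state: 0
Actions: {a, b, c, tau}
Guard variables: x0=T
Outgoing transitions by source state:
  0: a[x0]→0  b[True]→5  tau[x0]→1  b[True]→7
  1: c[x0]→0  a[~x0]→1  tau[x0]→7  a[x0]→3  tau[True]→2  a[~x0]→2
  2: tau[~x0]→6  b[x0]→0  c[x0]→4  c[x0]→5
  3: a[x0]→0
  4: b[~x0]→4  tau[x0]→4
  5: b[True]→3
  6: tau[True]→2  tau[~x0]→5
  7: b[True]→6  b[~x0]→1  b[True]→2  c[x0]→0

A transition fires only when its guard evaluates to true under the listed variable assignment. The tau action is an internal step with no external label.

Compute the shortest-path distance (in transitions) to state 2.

Answer: 2

Analysis:
Layered search for 2:
  depth 0: {0}
  depth 1: {1,5,7}
  depth 2: {2,3,6}
first hit 2 at d=2 via b·b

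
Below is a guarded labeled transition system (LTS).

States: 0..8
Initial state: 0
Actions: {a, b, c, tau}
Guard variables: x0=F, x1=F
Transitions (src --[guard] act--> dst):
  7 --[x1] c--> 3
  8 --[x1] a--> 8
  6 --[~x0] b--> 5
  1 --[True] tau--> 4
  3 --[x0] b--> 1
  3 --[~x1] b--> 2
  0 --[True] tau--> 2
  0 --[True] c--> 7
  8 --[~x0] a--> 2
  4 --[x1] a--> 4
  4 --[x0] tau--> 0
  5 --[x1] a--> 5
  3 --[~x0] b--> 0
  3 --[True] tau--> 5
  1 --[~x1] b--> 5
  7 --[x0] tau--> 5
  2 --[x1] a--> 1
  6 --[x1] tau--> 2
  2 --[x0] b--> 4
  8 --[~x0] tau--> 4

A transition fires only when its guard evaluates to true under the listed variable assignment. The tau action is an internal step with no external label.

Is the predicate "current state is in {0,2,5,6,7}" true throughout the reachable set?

Inv-set: {0,2,5,6,7}
R = {0,2,7}
  0: safe
  2: safe
  7: safe

Answer: INVARIANT HOLDS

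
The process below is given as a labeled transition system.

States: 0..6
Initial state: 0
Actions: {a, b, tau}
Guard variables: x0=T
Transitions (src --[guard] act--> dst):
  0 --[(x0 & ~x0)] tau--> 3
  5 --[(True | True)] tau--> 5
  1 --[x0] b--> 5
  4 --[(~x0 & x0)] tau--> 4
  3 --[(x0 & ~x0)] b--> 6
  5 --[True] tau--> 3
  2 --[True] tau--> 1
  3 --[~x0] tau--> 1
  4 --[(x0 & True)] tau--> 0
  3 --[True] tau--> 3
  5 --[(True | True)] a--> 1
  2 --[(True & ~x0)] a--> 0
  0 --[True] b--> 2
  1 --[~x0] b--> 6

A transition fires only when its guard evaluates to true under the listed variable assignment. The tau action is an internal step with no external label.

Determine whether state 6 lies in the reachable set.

8 transition(s) survive guard evaluation.
Layer 0: {0}
Layer 1: {2}  now seen {0,2}
Layer 2: {1}  now seen {0,1,2}
Layer 3: {5}  now seen {0,1,2,5}
Layer 4: {3}  now seen {0,1,2,3,5}
Reachable = {0,1,2,3,5}

Answer: UNREACHABLE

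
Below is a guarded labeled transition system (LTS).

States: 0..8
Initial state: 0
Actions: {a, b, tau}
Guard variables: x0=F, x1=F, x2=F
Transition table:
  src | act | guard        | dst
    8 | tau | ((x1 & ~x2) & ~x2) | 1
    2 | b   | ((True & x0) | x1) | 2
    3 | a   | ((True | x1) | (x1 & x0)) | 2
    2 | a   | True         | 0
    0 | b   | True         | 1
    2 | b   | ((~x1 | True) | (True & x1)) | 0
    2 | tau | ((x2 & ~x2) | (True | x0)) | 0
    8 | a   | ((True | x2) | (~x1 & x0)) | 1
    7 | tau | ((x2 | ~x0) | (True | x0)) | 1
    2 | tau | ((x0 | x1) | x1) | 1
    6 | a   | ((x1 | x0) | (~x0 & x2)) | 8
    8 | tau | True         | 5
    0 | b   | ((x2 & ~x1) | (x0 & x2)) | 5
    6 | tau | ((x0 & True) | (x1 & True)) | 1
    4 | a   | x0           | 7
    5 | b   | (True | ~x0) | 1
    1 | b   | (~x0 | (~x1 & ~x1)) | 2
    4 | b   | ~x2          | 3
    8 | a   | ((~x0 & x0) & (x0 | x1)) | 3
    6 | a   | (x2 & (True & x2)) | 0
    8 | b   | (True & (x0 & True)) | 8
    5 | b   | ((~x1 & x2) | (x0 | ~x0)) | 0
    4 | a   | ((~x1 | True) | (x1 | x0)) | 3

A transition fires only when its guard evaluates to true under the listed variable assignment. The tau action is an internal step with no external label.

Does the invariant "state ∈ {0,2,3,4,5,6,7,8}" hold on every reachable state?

Answer: INVARIANT VIOLATED at state 1

Working:
Safe = {0,2,3,4,5,6,7,8}
Reachable = {0,1,2}
  0: safe
  1: ✗ unsafe
  2: safe
reach 1 via b — violates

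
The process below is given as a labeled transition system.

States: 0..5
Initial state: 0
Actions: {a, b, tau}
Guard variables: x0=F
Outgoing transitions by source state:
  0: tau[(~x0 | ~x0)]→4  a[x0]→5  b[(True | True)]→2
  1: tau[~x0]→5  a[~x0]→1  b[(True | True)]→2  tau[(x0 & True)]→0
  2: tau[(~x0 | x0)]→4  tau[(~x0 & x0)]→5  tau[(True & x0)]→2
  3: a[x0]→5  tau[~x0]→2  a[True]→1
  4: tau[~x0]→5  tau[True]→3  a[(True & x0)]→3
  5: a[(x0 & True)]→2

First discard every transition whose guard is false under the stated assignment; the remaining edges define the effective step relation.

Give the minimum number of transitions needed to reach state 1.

BFS to 1:
  depth 0: {0}
  depth 1: {2,4}
  depth 2: {3,5}
  depth 3: {1}
1 enters at depth 3; path tau·tau·a

Answer: 3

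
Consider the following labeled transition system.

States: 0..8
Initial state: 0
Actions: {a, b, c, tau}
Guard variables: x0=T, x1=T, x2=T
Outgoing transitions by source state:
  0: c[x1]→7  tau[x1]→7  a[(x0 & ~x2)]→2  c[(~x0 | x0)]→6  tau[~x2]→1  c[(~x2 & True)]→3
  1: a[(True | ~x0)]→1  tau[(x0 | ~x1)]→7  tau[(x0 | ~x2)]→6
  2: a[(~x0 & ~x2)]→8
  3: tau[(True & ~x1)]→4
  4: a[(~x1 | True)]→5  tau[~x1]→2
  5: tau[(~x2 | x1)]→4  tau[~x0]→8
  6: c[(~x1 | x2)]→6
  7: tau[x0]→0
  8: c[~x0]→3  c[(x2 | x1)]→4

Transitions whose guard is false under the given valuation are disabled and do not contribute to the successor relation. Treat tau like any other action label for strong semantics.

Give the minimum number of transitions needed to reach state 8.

Answer: UNREACHABLE

Working:
Breadth-first toward 8:
  depth 0: {0}
  depth 1: {6,7}
8 never appears.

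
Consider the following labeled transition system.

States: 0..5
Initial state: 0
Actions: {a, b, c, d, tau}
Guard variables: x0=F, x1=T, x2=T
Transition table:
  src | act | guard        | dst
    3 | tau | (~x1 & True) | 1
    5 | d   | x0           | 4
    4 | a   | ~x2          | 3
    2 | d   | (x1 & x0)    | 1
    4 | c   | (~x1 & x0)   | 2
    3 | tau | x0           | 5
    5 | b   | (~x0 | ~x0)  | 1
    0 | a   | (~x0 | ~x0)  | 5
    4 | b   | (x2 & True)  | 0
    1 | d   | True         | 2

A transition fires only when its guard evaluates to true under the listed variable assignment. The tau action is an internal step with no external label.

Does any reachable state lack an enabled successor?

Reach set: {0,1,2,5}
  0: a→5  [1 out]
  1: d→2  [1 out]
  2: ∅  [deadlock]
  5: b→1  [1 out]
Path to 2: a·b·d

Answer: DEADLOCK at state 2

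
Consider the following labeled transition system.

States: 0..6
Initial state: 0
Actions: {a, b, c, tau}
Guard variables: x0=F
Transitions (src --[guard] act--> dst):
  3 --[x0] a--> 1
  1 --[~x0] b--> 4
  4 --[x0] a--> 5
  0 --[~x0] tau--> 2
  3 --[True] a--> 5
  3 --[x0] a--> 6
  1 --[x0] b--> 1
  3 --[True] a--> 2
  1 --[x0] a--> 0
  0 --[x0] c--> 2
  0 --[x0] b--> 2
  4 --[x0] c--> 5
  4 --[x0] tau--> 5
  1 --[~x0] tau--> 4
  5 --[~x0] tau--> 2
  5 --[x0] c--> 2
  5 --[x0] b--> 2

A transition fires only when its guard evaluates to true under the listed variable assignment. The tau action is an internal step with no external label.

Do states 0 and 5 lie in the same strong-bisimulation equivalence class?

Answer: BISIMILAR

Working:
Refine partition for ~:
  P[0] = {{0,1,2,3,4,5,6}}
  P[1] = {{0,5},{1},{2,4,6},{3}}
stable after 2 split(s): 4 block(s)
0∈{0,5}, 5∈{0,5}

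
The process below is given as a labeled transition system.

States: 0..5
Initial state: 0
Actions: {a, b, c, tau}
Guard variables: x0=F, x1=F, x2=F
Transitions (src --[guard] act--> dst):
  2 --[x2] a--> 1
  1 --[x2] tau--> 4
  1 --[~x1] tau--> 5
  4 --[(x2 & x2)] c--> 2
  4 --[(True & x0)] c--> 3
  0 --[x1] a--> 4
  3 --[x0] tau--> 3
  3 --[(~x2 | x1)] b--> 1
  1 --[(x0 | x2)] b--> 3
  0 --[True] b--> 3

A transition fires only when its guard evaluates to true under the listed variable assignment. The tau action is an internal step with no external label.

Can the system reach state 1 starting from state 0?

Answer: REACHABLE

Analysis:
Guard filter leaves 3 enabled edge(s).
depth 0: {0}
depth 1: {3}  now seen {0,3}
depth 2: {1}  now seen {0,1,3}
depth 3: {5}  now seen {0,1,3,5}
R = {0,1,3,5}
witness 1: b·b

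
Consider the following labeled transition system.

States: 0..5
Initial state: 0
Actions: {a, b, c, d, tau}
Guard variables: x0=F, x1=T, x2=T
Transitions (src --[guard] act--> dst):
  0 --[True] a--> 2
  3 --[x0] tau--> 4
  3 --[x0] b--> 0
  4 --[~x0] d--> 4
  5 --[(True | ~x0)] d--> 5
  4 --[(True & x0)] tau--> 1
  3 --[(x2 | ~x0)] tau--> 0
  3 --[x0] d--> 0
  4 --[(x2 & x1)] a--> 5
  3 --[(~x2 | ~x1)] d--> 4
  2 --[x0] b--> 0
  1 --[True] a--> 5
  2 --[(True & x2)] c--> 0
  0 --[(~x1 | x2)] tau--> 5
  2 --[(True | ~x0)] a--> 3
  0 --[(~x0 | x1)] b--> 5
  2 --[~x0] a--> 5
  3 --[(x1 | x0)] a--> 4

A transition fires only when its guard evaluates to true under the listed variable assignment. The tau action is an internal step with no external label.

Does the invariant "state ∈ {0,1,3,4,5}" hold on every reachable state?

Answer: INVARIANT VIOLATED at state 2

Trace:
Allowed set {0,1,3,4,5}
R = {0,2,3,4,5}
  0: ✓
  2: VIOLATES
  3: ✓
  4: ✓
  5: ✓
counterexample path to 2: a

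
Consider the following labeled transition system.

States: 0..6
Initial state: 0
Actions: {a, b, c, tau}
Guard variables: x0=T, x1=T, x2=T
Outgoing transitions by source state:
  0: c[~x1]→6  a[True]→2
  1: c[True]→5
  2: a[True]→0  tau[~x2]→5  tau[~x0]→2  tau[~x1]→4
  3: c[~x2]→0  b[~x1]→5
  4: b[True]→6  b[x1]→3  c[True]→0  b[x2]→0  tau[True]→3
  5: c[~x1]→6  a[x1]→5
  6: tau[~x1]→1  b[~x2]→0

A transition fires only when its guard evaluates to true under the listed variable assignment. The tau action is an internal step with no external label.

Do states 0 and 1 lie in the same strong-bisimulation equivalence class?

Bisimulation quotient by refinement:
  P[0] = {{0,1,2,3,4,5,6}}
  P[1] = {{0,2,5},{1},{3,6},{4}}
stable after 2 split(s): 4 block(s)
0∈{0,2,5}, 1∈{1}

Answer: NOT BISIMILAR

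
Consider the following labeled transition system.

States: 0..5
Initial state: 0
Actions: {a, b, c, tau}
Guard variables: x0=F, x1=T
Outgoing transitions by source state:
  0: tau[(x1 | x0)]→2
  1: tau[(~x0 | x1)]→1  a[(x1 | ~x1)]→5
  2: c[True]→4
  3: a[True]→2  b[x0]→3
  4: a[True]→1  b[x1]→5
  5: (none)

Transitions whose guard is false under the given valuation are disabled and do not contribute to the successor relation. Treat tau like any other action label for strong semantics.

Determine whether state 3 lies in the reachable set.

Guard filter leaves 7 enabled edge(s).
depth 0: {0}
depth 1: {2}  cumulative {0,2}
depth 2: {4}  cumulative {0,2,4}
depth 3: {1,5}  cumulative {0,1,2,4,5}
R = {0,1,2,4,5}

Answer: UNREACHABLE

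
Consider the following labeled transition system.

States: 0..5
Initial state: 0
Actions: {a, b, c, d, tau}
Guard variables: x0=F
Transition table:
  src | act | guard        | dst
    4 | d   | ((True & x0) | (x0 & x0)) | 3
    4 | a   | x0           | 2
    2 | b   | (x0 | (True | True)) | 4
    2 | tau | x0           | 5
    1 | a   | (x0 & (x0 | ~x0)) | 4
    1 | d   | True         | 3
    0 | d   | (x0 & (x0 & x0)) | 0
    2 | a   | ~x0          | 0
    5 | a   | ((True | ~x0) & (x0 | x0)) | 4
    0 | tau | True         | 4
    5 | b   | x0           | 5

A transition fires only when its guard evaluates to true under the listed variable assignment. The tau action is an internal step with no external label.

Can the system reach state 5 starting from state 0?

4 transition(s) survive guard evaluation.
Layer 0: {0}
Layer 1: {4}  now seen {0,4}
R = {0,4}

Answer: UNREACHABLE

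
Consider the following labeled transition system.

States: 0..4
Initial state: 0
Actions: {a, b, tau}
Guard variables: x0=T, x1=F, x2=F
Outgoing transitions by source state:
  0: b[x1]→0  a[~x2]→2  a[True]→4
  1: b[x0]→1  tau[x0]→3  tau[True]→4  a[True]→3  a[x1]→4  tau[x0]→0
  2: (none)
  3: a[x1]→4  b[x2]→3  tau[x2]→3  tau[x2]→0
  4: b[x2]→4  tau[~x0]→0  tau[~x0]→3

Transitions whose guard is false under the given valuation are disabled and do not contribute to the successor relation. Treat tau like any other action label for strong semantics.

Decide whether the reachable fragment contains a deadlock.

Answer: DEADLOCK at state 2

Working:
Reach set: {0,2,4}
  0: a→2  a→4  [deg 2]
  2: ∅  [no exit]
  4: ∅  [no exit]
Path to 2: a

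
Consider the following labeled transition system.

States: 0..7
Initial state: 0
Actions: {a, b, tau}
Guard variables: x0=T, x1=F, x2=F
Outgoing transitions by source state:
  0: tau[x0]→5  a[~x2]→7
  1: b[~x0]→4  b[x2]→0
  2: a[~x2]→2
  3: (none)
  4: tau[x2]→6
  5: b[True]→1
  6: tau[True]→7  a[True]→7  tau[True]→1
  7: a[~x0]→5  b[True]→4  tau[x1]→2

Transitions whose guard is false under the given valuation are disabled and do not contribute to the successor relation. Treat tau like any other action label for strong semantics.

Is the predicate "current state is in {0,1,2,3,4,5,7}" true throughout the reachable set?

Allowed set {0,1,2,3,4,5,7}
R = {0,1,4,5,7}
  0: safe
  1: safe
  4: safe
  5: safe
  7: safe

Answer: INVARIANT HOLDS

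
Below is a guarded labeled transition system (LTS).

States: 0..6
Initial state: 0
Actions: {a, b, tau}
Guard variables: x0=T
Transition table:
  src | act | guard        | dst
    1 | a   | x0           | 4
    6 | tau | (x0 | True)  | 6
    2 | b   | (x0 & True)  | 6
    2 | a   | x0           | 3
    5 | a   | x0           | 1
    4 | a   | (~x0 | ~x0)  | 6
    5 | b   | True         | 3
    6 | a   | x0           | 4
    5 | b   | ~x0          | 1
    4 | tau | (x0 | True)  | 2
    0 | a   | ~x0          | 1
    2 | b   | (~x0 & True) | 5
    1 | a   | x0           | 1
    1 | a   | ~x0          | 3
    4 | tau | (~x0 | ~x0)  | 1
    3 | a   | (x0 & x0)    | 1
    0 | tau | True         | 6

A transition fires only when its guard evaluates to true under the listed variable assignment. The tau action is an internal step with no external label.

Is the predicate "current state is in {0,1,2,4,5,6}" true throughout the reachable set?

Answer: INVARIANT VIOLATED at state 3

Trace:
Inv-set: {0,1,2,4,5,6}
Reach set: {0,1,2,3,4,6}
  0: ✓
  1: ✓
  2: ✓
  3: ✗ unsafe
  4: ✓
  6: ✓
counterexample path to 3: tau·a·tau·a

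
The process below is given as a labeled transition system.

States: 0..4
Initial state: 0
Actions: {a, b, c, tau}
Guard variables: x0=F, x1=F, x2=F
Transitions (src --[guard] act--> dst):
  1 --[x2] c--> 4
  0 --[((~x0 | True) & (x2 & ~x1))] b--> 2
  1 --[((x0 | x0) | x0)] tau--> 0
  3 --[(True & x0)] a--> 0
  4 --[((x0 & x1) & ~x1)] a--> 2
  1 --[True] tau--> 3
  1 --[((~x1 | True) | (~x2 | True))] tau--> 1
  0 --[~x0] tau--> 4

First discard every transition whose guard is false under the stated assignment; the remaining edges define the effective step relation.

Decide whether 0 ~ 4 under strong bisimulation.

Bisimulation quotient by refinement:
  P[0] = {{0,1,2,3,4}}
  P[1] = {{0,1},{2,3,4}}
  P[2] = {{0},{1},{2,3,4}}
Fixed point at round 3; 3 class(es).
class of 0: {0}; class of 4: {2,3,4}

Answer: NOT BISIMILAR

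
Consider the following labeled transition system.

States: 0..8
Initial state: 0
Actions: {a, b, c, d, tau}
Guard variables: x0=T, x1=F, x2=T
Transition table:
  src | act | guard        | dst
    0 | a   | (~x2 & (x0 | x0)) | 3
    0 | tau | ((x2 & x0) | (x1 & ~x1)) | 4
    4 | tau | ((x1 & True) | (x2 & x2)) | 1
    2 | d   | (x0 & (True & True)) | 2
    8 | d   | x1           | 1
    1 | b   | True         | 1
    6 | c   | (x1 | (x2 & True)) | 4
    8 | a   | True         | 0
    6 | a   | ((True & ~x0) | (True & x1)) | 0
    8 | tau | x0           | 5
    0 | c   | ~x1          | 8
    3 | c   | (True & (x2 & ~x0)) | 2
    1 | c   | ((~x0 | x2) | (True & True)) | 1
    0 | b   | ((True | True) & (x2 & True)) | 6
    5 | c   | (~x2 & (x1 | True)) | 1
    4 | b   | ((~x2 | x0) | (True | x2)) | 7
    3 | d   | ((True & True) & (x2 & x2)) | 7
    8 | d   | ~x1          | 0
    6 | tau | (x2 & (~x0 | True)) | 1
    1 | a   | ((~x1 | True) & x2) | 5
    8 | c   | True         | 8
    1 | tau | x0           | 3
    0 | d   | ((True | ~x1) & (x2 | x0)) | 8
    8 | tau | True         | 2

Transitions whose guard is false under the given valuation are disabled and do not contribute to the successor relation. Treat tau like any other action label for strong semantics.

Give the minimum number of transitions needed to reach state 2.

Breadth-first toward 2:
  L0 = {0}
  L1 = {4,6,8}
  L2 = {1,2,5,7}
depth(2)=2, e.g. c·tau

Answer: 2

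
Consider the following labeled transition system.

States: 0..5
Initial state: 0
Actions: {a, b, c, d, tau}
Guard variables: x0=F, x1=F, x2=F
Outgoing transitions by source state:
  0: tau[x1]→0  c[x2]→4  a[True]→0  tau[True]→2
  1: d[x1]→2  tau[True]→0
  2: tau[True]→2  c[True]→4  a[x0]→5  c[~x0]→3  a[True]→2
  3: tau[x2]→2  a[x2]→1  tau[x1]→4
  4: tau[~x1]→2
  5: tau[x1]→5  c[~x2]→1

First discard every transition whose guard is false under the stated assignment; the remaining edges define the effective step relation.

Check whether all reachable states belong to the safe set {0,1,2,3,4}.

Safe = {0,1,2,3,4}
Reachable = {0,2,3,4}
  0: safe
  2: safe
  3: safe
  4: safe

Answer: INVARIANT HOLDS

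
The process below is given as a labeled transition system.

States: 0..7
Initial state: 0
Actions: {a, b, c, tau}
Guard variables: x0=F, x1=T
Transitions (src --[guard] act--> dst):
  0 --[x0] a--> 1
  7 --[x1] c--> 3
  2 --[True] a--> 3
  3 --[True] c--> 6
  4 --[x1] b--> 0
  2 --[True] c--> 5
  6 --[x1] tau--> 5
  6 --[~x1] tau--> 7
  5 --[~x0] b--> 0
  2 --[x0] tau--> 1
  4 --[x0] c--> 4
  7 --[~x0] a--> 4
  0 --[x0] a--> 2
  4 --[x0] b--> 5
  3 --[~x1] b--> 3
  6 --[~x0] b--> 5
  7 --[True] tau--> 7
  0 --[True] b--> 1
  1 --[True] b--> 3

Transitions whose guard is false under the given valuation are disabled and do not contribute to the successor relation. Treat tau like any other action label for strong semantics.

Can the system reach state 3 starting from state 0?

Answer: REACHABLE

Trace:
After dropping false guards: 12 live edges.
depth 0: {0}
depth 1: {1}  now seen {0,1}
depth 2: {3}  now seen {0,1,3}
depth 3: {6}  now seen {0,1,3,6}
depth 4: {5}  now seen {0,1,3,5,6}
R = {0,1,3,5,6}
trace reaching 3: b·b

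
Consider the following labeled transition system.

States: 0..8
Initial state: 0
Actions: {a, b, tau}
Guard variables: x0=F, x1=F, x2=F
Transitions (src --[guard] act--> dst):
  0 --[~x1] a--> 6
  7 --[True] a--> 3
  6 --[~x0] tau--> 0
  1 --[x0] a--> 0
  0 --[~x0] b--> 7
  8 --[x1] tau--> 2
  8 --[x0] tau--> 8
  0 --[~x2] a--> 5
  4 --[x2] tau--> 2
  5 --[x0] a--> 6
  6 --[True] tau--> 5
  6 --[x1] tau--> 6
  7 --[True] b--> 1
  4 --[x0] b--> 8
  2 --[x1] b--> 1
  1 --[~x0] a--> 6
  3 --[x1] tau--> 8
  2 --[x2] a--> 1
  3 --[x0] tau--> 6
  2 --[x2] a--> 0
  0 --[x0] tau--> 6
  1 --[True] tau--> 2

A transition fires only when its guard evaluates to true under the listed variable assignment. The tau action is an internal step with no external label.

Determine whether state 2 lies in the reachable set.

Guard filter leaves 9 enabled edge(s).
depth 0: {0}
depth 1: {5,6,7}  now seen {0,5,6,7}
depth 2: {1,3}  now seen {0,1,3,5,6,7}
depth 3: {2}  now seen {0,1,2,3,5,6,7}
R = {0,1,2,3,5,6,7}
Path to 2: b·b·tau

Answer: REACHABLE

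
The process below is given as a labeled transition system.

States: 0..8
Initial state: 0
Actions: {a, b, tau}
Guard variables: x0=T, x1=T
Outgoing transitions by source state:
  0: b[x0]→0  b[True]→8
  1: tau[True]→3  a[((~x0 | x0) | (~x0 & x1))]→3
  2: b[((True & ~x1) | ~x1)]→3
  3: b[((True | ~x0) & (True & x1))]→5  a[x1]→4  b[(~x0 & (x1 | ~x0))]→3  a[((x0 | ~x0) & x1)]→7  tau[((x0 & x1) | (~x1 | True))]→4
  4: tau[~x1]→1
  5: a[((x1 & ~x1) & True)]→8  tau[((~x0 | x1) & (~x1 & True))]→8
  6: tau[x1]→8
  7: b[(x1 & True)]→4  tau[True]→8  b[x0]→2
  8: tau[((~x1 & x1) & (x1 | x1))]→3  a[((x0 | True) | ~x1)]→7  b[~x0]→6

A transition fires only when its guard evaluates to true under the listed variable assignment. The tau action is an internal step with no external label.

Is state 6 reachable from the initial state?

Answer: UNREACHABLE

Trace:
13 transition(s) survive guard evaluation.
L0 = {0}
L1 = {8}  cumulative {0,8}
L2 = {7}  cumulative {0,7,8}
L3 = {2,4}  cumulative {0,2,4,7,8}
R = {0,2,4,7,8}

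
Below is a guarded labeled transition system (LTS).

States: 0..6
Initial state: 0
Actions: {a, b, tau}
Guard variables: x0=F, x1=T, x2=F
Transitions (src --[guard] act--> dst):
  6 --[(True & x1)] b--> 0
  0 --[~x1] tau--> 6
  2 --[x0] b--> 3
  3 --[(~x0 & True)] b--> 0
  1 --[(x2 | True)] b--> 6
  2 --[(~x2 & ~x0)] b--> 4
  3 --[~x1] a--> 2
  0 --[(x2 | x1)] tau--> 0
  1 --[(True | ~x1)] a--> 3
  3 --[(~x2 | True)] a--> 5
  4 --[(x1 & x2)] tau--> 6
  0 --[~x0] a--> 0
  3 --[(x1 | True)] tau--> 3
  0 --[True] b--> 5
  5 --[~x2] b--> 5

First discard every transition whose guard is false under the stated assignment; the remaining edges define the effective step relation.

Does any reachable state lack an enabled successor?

Reachable = {0,5}
  0: a→0  b→5  tau→0  [3 exit(s)]
  5: b→5  [1 exit(s)]

Answer: DEADLOCK-FREE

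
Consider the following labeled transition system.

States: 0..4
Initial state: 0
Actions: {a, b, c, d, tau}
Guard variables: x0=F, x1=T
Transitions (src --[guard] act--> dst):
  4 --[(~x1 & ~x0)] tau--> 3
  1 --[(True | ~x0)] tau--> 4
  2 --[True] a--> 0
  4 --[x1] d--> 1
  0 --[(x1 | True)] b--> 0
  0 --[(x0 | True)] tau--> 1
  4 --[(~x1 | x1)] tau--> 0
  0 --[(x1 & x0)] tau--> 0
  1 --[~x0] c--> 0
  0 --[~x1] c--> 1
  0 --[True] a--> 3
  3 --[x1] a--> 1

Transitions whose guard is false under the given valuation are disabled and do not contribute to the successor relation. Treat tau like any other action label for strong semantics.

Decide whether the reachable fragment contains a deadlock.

Answer: DEADLOCK-FREE

Trace:
R = {0,1,3,4}
  0: a→3  b→0  tau→1  [deg 3]
  1: c→0  tau→4  [deg 2]
  3: a→1  [deg 1]
  4: d→1  tau→0  [deg 2]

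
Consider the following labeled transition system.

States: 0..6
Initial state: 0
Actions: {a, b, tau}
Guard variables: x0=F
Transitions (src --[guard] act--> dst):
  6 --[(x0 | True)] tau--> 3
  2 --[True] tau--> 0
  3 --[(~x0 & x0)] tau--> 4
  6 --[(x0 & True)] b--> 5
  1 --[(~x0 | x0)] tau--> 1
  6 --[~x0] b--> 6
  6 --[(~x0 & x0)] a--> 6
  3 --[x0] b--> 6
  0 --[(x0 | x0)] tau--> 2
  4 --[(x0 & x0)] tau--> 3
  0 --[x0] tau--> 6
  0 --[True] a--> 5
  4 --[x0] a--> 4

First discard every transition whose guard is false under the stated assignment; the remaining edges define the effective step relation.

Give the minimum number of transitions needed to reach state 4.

Answer: UNREACHABLE

Trace:
BFS to 4:
  Layer 0: {0}
  Layer 1: {5}
4 never appears.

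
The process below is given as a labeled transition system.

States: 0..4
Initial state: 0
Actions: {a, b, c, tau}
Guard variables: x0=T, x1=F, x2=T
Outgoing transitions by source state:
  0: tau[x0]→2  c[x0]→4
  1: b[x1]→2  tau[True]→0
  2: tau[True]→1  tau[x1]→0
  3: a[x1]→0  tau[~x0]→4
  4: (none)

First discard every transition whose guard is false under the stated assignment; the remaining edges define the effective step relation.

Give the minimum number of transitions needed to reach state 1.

Breadth-first toward 1:
  Layer 0: {0}
  Layer 1: {2,4}
  Layer 2: {1}
1 enters at depth 2; path tau·tau

Answer: 2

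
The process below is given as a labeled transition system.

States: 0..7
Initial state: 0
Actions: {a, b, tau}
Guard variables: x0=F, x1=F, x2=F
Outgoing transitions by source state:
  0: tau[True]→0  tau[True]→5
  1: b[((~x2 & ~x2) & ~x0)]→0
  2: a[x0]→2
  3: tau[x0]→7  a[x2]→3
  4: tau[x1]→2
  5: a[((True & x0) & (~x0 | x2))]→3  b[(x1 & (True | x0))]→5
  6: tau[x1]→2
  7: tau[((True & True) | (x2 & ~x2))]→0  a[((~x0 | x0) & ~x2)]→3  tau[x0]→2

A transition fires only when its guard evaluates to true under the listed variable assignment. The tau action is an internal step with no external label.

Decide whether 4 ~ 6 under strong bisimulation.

Answer: BISIMILAR

Working:
Refine partition for ~:
  π0 = {{0,1,2,3,4,5,6,7}}
  π1 = {{0},{1},{2,3,4,5,6},{7}}
Fixed point at round 2; 4 class(es).
class of 4: {2,3,4,5,6}; class of 6: {2,3,4,5,6}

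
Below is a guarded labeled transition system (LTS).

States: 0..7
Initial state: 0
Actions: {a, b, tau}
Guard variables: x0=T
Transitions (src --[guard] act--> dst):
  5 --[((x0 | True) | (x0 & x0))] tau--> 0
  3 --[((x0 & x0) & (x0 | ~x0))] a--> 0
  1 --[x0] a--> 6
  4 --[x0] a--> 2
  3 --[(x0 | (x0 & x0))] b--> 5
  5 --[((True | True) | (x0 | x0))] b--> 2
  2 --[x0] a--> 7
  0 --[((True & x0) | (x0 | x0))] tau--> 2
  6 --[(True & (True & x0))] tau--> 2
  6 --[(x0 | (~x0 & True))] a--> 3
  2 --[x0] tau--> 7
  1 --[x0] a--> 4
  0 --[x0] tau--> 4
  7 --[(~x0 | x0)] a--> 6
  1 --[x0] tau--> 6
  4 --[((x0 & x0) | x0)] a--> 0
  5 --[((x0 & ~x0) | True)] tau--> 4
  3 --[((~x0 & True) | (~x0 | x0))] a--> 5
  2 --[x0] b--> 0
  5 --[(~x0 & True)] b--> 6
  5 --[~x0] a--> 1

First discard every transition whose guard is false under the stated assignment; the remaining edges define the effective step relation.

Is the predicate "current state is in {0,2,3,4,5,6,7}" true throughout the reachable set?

Answer: INVARIANT HOLDS

Working:
Inv-set: {0,2,3,4,5,6,7}
R = {0,2,3,4,5,6,7}
  0: ✓
  2: ✓
  3: ✓
  4: ✓
  5: ✓
  6: ✓
  7: ✓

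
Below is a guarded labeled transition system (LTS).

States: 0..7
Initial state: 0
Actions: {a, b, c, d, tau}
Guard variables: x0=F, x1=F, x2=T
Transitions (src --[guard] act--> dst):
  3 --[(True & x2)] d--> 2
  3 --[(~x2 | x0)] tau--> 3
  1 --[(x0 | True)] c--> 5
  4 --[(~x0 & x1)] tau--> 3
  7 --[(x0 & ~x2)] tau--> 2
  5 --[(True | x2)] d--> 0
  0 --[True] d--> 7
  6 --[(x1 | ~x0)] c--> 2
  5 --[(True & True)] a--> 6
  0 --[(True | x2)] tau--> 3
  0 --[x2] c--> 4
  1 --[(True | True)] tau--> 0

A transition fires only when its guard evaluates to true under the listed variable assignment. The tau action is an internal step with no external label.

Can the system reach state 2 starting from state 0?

Guard filter leaves 9 enabled edge(s).
L0 = {0}
L1 = {3,4,7}  now seen {0,3,4,7}
L2 = {2}  now seen {0,2,3,4,7}
Reachable = {0,2,3,4,7}
trace reaching 2: tau·d

Answer: REACHABLE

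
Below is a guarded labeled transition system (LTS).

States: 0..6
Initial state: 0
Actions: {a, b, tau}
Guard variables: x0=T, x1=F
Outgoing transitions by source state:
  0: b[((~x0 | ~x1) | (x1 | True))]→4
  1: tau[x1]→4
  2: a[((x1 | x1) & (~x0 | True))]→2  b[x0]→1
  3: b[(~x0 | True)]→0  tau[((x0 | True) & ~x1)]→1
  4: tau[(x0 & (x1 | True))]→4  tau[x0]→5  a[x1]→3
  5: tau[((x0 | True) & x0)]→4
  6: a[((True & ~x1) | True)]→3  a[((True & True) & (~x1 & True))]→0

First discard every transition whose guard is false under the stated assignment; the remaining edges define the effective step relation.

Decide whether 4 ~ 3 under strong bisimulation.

Refine partition for ~:
  P[0] = {{0,1,2,3,4,5,6}}
  P[1] = {{0,2},{1},{3},{4,5},{6}}
  P[2] = {{0},{1},{2},{3},{4,5},{6}}
6 equivalence class(es) (converged in 3)
class of 4: {4,5}; class of 3: {3}

Answer: NOT BISIMILAR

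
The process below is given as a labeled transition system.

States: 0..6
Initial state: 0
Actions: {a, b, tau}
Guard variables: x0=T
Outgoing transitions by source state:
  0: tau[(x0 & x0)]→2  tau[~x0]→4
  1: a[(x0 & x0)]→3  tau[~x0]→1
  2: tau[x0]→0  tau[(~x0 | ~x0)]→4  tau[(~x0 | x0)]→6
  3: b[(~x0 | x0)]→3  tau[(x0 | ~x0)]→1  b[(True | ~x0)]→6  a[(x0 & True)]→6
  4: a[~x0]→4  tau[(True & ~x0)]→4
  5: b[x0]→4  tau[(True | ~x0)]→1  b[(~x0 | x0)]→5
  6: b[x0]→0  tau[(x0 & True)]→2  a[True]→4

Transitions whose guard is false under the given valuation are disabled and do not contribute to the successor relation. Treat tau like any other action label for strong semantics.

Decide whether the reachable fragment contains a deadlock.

Reach set: {0,2,4,6}
  0: tau→2  [1 exit(s)]
  2: tau→0  tau→6  [2 exit(s)]
  4: ∅  [STUCK]
  6: a→4  b→0  tau→2  [3 exit(s)]
Path to 4: tau·tau·a

Answer: DEADLOCK at state 4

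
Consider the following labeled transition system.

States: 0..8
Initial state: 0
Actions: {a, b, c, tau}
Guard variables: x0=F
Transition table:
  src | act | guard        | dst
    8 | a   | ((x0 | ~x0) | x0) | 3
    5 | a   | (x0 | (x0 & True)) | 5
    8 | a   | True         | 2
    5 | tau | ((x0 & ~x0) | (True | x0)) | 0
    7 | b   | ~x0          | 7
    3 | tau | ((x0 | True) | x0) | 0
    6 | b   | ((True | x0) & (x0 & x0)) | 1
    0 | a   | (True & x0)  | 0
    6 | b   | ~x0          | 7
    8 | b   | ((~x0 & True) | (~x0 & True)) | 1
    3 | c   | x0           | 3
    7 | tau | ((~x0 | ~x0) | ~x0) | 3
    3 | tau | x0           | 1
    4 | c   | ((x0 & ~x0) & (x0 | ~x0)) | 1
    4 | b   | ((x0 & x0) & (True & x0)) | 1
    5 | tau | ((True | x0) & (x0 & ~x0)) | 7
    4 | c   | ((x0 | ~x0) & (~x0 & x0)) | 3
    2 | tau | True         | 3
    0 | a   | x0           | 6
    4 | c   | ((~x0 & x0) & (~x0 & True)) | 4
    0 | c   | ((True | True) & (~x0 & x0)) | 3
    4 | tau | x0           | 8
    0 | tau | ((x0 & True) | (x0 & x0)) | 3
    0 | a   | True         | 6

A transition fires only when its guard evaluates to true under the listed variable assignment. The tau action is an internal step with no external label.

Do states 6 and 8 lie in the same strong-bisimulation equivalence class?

Bisimulation quotient by refinement:
  π0 = {{0,1,2,3,4,5,6,7,8}}
  π1 = {{0},{1,4},{2,3,5},{6},{7},{8}}
  π2 = {{0},{1,4},{2},{3,5},{6},{7},{8}}
Fixed point at round 3; 7 class(es).
class of 6: {6}; class of 8: {8}

Answer: NOT BISIMILAR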